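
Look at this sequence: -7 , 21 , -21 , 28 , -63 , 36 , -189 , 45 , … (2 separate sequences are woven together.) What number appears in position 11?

Odd-indexed and even-indexed terms follow separate rules.
Subsequence A: -7, -21, -63, -189. Multiplying by 3 each time.
Subsequence B: 21, 28, 36, 45. Triangular numbers starting at T_6.
Position 11 → subsequence A, term 6 = -1701.

-1701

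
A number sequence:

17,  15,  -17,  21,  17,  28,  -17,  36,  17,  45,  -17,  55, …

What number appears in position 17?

17

Taking every 2nd term gives 2 separate tracks.
Track A: 17, -17, 17, -17, 17, -17 (the oscillation 17·(−1)^(n+1)).
Track B: 15, 21, 28, 36, 45, 55 (triangular numbers starting at T_5).
Term 17 comes from track A (its 9th entry): 17.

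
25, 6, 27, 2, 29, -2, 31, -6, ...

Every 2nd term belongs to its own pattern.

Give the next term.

33

Split by position mod 2 into 2 tracks.
Subsequence A: 25, 27, 29, 31 — linear: a_n = 23 + 2·n.
Subsequence B: 6, 2, -2, -6 — arithmetic with common difference −4.
The 9th slot belongs to subsequence A; its 5th term is 33.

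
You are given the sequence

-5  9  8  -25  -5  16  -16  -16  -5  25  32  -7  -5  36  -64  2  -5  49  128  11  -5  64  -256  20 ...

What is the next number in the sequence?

-5

The terms cycle through 4 interleaved subsequences.
Stream A is -5, -5, -5, -5, -5, -5, which is always -5.
Stream B is 9, 16, 25, 36, 49, 64, which is perfect squares starting at 3².
Stream C is 8, -16, 32, -64, 128, -256, which is multiplying by -2 each time.
Stream D is -25, -16, -7, 2, 11, 20, which is arithmetic, step +9.
Position 25 → stream A, term 7 = -5.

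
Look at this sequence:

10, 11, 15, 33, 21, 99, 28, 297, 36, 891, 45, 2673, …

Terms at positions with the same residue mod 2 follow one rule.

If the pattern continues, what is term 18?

The terms cycle through 2 interleaved subsequences.
Stream A = 10, 15, 21, 28, 36, 45: triangular numbers n(n+1)/2 for n = 4, 5, ….
Stream B = 11, 33, 99, 297, 891, 2673: geometric with ratio 3.
The 18th slot belongs to stream B; its 9th term is 72171.

72171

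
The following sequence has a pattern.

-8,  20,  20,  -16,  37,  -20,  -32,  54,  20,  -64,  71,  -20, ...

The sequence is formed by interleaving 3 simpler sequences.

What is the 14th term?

Split by position mod 3: positions 1, 4, 7, … form one track, and each other residue class forms its own.
Stream A is -8, -16, -32, -64, which is a geometric progression (common ratio 2).
Stream B is 20, 37, 54, 71, which is adding 17 each time.
Stream C is 20, -20, 20, -20, which is alternating ±20.
Position 14 falls in stream B as its term 5, giving 88.

88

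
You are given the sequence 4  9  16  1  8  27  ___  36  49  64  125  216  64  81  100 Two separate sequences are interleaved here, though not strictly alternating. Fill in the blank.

Reading positions in blocks of 6 reveals the pattern AAABBB — 2 tracks woven together.
Track A: 4, 9, 16, ?, 36, 49, 64, 81, 100 — consecutive squares n² from n = 2.
Track B: 1, 8, 27, 64, 125, 216 — perfect cubes starting at 1³.
The gap is track A's term 4; the rule gives 25.

25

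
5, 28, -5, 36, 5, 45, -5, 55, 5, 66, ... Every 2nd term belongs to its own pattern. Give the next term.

Odd-indexed and even-indexed terms follow separate rules.
Track A is 5, -5, 5, -5, 5, which is oscillating between 5 and -5.
Track B is 28, 36, 45, 55, 66, which is triangular numbers starting at T_7.
The 11th slot belongs to track A; its 6th term is -5.

-5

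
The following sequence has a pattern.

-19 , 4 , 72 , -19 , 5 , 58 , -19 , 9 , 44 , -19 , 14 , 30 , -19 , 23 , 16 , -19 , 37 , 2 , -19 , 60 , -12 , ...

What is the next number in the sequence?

The terms cycle through 3 interleaved subsequences.
Subsequence A: -19, -19, -19, -19, -19, -19, -19 — always -19.
Subsequence B: 4, 5, 9, 14, 23, 37, 60 — a Fibonacci-like recurrence a_n = a_{n-1} + a_{n-2}.
Subsequence C: 72, 58, 44, 30, 16, 2, -12 — arithmetic with common difference −14.
Term 22 comes from subsequence A (its 8th entry): -19.

-19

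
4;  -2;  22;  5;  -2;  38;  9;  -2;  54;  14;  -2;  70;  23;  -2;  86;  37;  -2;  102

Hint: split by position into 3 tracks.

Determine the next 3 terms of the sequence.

60, -2, 118

Taking every 3rd term gives 3 separate tracks.
Track A = 4, 5, 9, 14, 23, 37: each term equals the sum of the previous two.
Track B = -2, -2, -2, -2, -2, -2: the constant sequence -2.
Track C = 22, 38, 54, 70, 86, 102: adding 16 each time.
Term 19 comes from track A (its 7th entry): 60.
Term 20 comes from track B (its 7th entry): -2.
The 21st slot belongs to track C; its 7th term is 118.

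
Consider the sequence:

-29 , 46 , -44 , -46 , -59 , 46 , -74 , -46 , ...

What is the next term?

Taking every 2nd term gives 2 separate tracks.
Track A is -29, -44, -59, -74, which is linear: a_n = -14 − 15·n.
Track B is 46, -46, 46, -46, which is the oscillation 46·(−1)^(n+1).
Term 9 comes from track A (its 5th entry): -89.

-89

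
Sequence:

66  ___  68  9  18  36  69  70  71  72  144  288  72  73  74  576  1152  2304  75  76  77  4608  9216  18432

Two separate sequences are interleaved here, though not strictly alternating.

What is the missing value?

67

Reading positions in blocks of 6 reveals the pattern AAABBB — 2 tracks woven together.
Track A = 66, ?, 68, 69, 70, 71, 72, 73, 74, 75, 76, 77: arithmetic with common difference +1.
Track B = 9, 18, 36, 72, 144, 288, 576, 1152, 2304, 4608, 9216, 18432: geometric with ratio 2.
Track A's pattern makes the blank 67.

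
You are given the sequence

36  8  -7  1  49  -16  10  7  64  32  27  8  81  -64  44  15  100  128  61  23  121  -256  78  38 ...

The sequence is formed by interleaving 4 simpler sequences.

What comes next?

144

The terms cycle through 4 interleaved subsequences.
Subsequence A is 36, 49, 64, 81, 100, 121, which is perfect squares starting at 6².
Subsequence B is 8, -16, 32, -64, 128, -256, which is a geometric progression (common ratio -2).
Subsequence C is -7, 10, 27, 44, 61, 78, which is linear: a_n = -24 + 17·n.
Subsequence D is 1, 7, 8, 15, 23, 38, which is each term equals the sum of the previous two.
The 25th slot belongs to subsequence A; its 7th term is 144.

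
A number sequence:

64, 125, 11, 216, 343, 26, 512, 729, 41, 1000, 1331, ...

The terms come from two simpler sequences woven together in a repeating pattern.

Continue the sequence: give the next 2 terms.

The slot pattern repeats as AAB (period 3), so there are 2 interleaved tracks.
Track A: 64, 125, 216, 343, 512, 729, 1000, 1331. Consecutive cubes n³ from n = 4.
Track B: 11, 26, 41. Linear: a_n = -4 + 15·n.
Position 12 → track B, term 4 = 56.
Position 13 → track A, term 9 = 1728.

56, 1728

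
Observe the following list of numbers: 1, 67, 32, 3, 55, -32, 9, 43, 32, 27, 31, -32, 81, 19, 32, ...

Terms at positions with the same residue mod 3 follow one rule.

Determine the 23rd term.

Read the sequence 3 terms at a time; column i is its own pattern.
Subsequence A: 1, 3, 9, 27, 81 (successive powers of 3).
Subsequence B: 67, 55, 43, 31, 19 (arithmetic with common difference −12).
Subsequence C: 32, -32, 32, -32, 32 (oscillating between 32 and -32).
Term 23 comes from subsequence B (its 8th entry): -17.

-17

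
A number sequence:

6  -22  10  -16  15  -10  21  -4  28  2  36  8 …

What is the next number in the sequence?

45

Split by position mod 2 into 2 tracks.
Track A = 6, 10, 15, 21, 28, 36: triangular numbers starting at T_3.
Track B = -22, -16, -10, -4, 2, 8: adding 6 each time.
The 13th slot belongs to track A; its 7th term is 45.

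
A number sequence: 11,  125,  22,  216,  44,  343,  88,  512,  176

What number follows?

Positions 1, 3, 5, … form one subsequence and positions 2, 4, 6, … form another.
Stream A: 11, 22, 44, 88, 176 (multiplying by 2 each time).
Stream B: 125, 216, 343, 512 (perfect cubes starting at 5³).
Term 10 comes from stream B (its 5th entry): 729.

729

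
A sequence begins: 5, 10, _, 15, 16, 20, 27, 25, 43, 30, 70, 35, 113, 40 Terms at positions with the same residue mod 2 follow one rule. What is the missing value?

11

The terms cycle through 2 interleaved subsequences.
Track A is 5, ?, 16, 27, 43, 70, 113, which is Fibonacci-style (each term is the sum of the two before it).
Track B is 10, 15, 20, 25, 30, 35, 40, which is linear: a_n = 5 + 5·n.
So the missing entry in track A is 11.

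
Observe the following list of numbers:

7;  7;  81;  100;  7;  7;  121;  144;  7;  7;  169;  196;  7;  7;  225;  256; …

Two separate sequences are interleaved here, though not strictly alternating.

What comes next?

7

Reading positions in blocks of 4 reveals the pattern AABB — 2 tracks woven together.
Track A: 7, 7, 7, 7, 7, 7, 7, 7 (always 7).
Track B: 81, 100, 121, 144, 169, 196, 225, 256 (the squares 9², 10², 11², …).
The 17th slot belongs to track A; its 9th term is 7.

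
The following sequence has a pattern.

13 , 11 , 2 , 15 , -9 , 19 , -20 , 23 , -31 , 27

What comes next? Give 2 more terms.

-42, 31

The terms cycle through 2 interleaved subsequences.
Stream A: 13, 2, -9, -20, -31. Subtracting 11 each time.
Stream B: 11, 15, 19, 23, 27. Linear: a_n = 7 + 4·n.
Position 11 → stream A, term 6 = -42.
The 12th slot belongs to stream B; its 6th term is 31.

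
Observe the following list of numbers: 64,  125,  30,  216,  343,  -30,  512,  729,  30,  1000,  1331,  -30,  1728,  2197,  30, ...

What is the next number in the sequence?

The slot pattern repeats as AAB (period 3), so there are 2 interleaved tracks.
Subsequence A: 64, 125, 216, 343, 512, 729, 1000, 1331, 1728, 2197 — consecutive cubes n³ from n = 4.
Subsequence B: 30, -30, 30, -30, 30 — oscillating between 30 and -30.
Position 16 falls in subsequence A as its term 11, giving 2744.

2744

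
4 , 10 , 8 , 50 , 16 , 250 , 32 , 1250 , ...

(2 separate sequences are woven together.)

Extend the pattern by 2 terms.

Odd-indexed and even-indexed terms follow separate rules.
Track A: 4, 8, 16, 32 — powers 2^2, 2^3, 2^4, ….
Track B: 10, 50, 250, 1250 — multiplying by 5 each time.
Position 9 falls in track A as its term 5, giving 64.
Term 10 comes from track B (its 5th entry): 6250.

64, 6250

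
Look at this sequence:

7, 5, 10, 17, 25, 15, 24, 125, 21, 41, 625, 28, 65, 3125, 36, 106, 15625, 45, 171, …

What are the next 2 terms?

78125, 55

Split by position mod 3: positions 1, 4, 7, … form one track, and each other residue class forms its own.
Track A is 7, 17, 24, 41, 65, 106, 171, which is Fibonacci-style (each term is the sum of the two before it).
Track B is 5, 25, 125, 625, 3125, 15625, which is successive powers of 5.
Track C is 10, 15, 21, 28, 36, 45, which is the triangular numbers T_4, T_5, ….
Position 20 → track B, term 7 = 78125.
Position 21 falls in track C as its term 7, giving 55.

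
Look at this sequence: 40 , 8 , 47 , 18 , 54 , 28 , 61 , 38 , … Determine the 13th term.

82

Split by position mod 2 into 2 tracks.
Track A is 40, 47, 54, 61, which is arithmetic with common difference +7.
Track B is 8, 18, 28, 38, which is linear: a_n = -2 + 10·n.
Position 13 → track A, term 7 = 82.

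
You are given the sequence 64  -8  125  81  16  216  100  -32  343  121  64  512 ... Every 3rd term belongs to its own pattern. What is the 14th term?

Taking every 3rd term gives 3 separate tracks.
Track A is 64, 81, 100, 121, which is perfect squares starting at 8².
Track B is -8, 16, -32, 64, which is geometric, ×-2 each step.
Track C is 125, 216, 343, 512, which is consecutive cubes n³ from n = 5.
The 14th slot belongs to track B; its 5th term is -128.

-128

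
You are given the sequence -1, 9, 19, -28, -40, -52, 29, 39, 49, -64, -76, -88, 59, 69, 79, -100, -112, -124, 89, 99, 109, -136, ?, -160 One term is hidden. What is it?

-148

The slot pattern repeats as AAABBB (period 6), so there are 2 interleaved tracks.
Track A is -1, 9, 19, 29, 39, 49, 59, 69, 79, 89, 99, 109, which is arithmetic, step +10.
Track B is -28, -40, -52, -64, -76, -88, -100, -112, -124, -136, ?, -160, which is arithmetic, step −12.
The gap is track B's term 11; the rule gives -148.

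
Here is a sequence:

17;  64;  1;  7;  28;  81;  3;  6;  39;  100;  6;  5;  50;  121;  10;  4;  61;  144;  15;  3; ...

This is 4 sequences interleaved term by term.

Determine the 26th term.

Taking every 4th term gives 4 separate tracks.
Stream A is 17, 28, 39, 50, 61, which is arithmetic, step +11.
Stream B is 64, 81, 100, 121, 144, which is perfect squares starting at 8².
Stream C is 1, 3, 6, 10, 15, which is triangular numbers n(n+1)/2 for n = 1, 2, ….
Stream D is 7, 6, 5, 4, 3, which is linear: a_n = 8 − n.
The 26th slot belongs to stream B; its 7th term is 196.

196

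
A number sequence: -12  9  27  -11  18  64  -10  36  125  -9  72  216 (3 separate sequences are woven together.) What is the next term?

Split by position mod 3 into 3 tracks.
Track A = -12, -11, -10, -9: arithmetic, step +1.
Track B = 9, 18, 36, 72: geometric, ×2 each step.
Track C = 27, 64, 125, 216: consecutive cubes n³ from n = 3.
Position 13 → track A, term 5 = -8.

-8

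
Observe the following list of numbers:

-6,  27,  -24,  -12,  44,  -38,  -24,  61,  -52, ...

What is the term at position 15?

-80

Split by position mod 3: positions 1, 4, 7, … form one track, and each other residue class forms its own.
Subsequence A: -6, -12, -24 — multiplying by 2 each time.
Subsequence B: 27, 44, 61 — linear: a_n = 10 + 17·n.
Subsequence C: -24, -38, -52 — subtracting 14 each time.
Position 15 falls in subsequence C as its term 5, giving -80.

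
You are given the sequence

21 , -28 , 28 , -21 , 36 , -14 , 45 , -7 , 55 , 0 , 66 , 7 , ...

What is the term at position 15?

91

Positions 1, 3, 5, … form one subsequence and positions 2, 4, 6, … form another.
Track A = 21, 28, 36, 45, 55, 66: triangular numbers n(n+1)/2 for n = 6, 7, ….
Track B = -28, -21, -14, -7, 0, 7: arithmetic, step +7.
Position 15 → track A, term 8 = 91.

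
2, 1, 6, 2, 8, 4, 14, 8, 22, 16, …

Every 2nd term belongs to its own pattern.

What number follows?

Odd-indexed and even-indexed terms follow separate rules.
Track A is 2, 6, 8, 14, 22, which is each term equals the sum of the previous two.
Track B is 1, 2, 4, 8, 16, which is powers of 2.
Position 11 → track A, term 6 = 36.

36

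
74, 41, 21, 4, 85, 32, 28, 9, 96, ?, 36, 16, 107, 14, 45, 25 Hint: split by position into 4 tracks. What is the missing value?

23

Taking every 4th term gives 4 separate tracks.
Stream A: 74, 85, 96, 107. Adding 11 each time.
Stream B: 41, 32, ?, 14. Subtracting 9 each time.
Stream C: 21, 28, 36, 45. Triangular numbers starting at T_6.
Stream D: 4, 9, 16, 25. The squares 2², 3², 4², ….
Stream B's pattern makes the blank 23.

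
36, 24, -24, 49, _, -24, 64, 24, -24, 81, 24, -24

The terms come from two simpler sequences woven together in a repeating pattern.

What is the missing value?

The slot pattern repeats as ABB (period 3), so there are 2 interleaved tracks.
Track A: 36, 49, 64, 81. Perfect squares starting at 6².
Track B: 24, -24, ?, -24, 24, -24, 24, -24. Oscillating between 24 and -24.
So the missing entry in track B is 24.

24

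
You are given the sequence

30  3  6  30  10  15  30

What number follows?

21

The slot pattern repeats as ABB (period 3), so there are 2 interleaved tracks.
Stream A: 30, 30, 30 — constant 30.
Stream B: 3, 6, 10, 15 — triangular numbers starting at T_2.
The 8th slot belongs to stream B; its 5th term is 21.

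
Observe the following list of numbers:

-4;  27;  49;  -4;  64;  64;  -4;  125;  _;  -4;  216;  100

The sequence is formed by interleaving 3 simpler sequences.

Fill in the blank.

Split by position mod 3: positions 1, 4, 7, … form one track, and each other residue class forms its own.
Stream A: -4, -4, -4, -4. Constant -4.
Stream B: 27, 64, 125, 216. The cubes 3³, 4³, 5³, ….
Stream C: 49, 64, ?, 100. Consecutive squares n² from n = 7.
So the missing entry in stream C is 81.

81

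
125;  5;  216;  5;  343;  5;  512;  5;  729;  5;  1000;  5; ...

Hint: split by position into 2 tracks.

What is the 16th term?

5

Taking every 2nd term gives 2 separate tracks.
Stream A: 125, 216, 343, 512, 729, 1000 — perfect cubes starting at 5³.
Stream B: 5, 5, 5, 5, 5, 5 — constant 5.
The 16th slot belongs to stream B; its 8th term is 5.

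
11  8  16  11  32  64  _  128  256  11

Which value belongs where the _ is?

Positions follow the repeating pattern ABB; grouping by letter gives 2 tracks.
Track A: 11, 11, ?, 11. Always 11.
Track B: 8, 16, 32, 64, 128, 256. Powers of 2.
So the missing entry in track A is 11.

11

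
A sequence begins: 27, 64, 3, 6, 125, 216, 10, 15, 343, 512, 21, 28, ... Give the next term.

Reading positions in blocks of 4 reveals the pattern AABB — 2 tracks woven together.
Stream A: 27, 64, 125, 216, 343, 512 — consecutive cubes n³ from n = 3.
Stream B: 3, 6, 10, 15, 21, 28 — the triangular numbers T_2, T_3, ….
Term 13 comes from stream A (its 7th entry): 729.

729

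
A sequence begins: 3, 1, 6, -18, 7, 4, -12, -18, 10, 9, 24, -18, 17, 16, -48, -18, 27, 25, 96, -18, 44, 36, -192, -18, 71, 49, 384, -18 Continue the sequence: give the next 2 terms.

115, 64

Taking every 4th term gives 4 separate tracks.
Stream A: 3, 7, 10, 17, 27, 44, 71 (a Fibonacci-like recurrence a_n = a_{n-1} + a_{n-2}).
Stream B: 1, 4, 9, 16, 25, 36, 49 (consecutive squares n² from n = 1).
Stream C: 6, -12, 24, -48, 96, -192, 384 (multiplying by -2 each time).
Stream D: -18, -18, -18, -18, -18, -18, -18 (always -18).
Position 29 falls in stream A as its term 8, giving 115.
Term 30 comes from stream B (its 8th entry): 64.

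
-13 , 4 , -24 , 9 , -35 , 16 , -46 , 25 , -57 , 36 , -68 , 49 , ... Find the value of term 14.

64

Odd-indexed and even-indexed terms follow separate rules.
Subsequence A: -13, -24, -35, -46, -57, -68 — linear: a_n = -2 − 11·n.
Subsequence B: 4, 9, 16, 25, 36, 49 — perfect squares starting at 2².
Term 14 comes from subsequence B (its 7th entry): 64.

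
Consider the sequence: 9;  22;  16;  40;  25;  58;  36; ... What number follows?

Split by position mod 2 into 2 tracks.
Track A = 9, 16, 25, 36: consecutive squares n² from n = 3.
Track B = 22, 40, 58: adding 18 each time.
Position 8 falls in track B as its term 4, giving 76.

76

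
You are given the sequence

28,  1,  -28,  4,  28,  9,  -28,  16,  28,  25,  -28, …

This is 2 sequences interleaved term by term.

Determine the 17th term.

28

Odd-indexed and even-indexed terms follow separate rules.
Subsequence A: 28, -28, 28, -28, 28, -28 (the oscillation 28·(−1)^(n+1)).
Subsequence B: 1, 4, 9, 16, 25 (consecutive squares n² from n = 1).
Position 17 → subsequence A, term 9 = 28.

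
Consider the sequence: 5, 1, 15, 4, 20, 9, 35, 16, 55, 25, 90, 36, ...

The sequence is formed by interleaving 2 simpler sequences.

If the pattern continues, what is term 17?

Odd-indexed and even-indexed terms follow separate rules.
Stream A is 5, 15, 20, 35, 55, 90, which is Fibonacci-style (each term is the sum of the two before it).
Stream B is 1, 4, 9, 16, 25, 36, which is consecutive squares n² from n = 1.
Position 17 → stream A, term 9 = 380.

380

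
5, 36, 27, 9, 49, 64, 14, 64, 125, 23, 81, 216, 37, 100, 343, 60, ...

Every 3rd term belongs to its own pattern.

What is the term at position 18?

The terms cycle through 3 interleaved subsequences.
Subsequence A: 5, 9, 14, 23, 37, 60. Fibonacci-style (each term is the sum of the two before it).
Subsequence B: 36, 49, 64, 81, 100. The squares 6², 7², 8², ….
Subsequence C: 27, 64, 125, 216, 343. Perfect cubes starting at 3³.
Position 18 falls in subsequence C as its term 6, giving 512.

512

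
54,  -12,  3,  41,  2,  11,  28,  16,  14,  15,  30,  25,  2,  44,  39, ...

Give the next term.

Taking every 3rd term gives 3 separate tracks.
Stream A: 54, 41, 28, 15, 2 (linear: a_n = 67 − 13·n).
Stream B: -12, 2, 16, 30, 44 (arithmetic with common difference +14).
Stream C: 3, 11, 14, 25, 39 (a Fibonacci-like recurrence a_n = a_{n-1} + a_{n-2}).
The 16th slot belongs to stream A; its 6th term is -11.

-11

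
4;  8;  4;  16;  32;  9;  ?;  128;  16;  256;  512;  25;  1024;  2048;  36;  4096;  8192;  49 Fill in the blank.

The slot pattern repeats as AAB (period 3), so there are 2 interleaved tracks.
Track A is 4, 8, 16, 32, ?, 128, 256, 512, 1024, 2048, 4096, 8192, which is powers 2^2, 2^3, 2^4, ….
Track B is 4, 9, 16, 25, 36, 49, which is consecutive squares n² from n = 2.
Filling track A at index 5 by its rule yields 64.

64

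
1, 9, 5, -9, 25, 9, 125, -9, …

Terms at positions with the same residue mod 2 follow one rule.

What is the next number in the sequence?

625

Odd-indexed and even-indexed terms follow separate rules.
Subsequence A is 1, 5, 25, 125, which is powers of 5.
Subsequence B is 9, -9, 9, -9, which is alternating ±9.
Position 9 falls in subsequence A as its term 5, giving 625.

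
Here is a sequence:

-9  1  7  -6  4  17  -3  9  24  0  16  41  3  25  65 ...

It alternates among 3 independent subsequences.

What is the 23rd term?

The terms cycle through 3 interleaved subsequences.
Subsequence A: -9, -6, -3, 0, 3. Adding 3 each time.
Subsequence B: 1, 4, 9, 16, 25. Perfect squares starting at 1².
Subsequence C: 7, 17, 24, 41, 65. Fibonacci-style (each term is the sum of the two before it).
Position 23 → subsequence B, term 8 = 64.

64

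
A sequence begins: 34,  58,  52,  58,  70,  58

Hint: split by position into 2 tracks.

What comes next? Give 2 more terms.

Split by position mod 2 into 2 tracks.
Subsequence A: 34, 52, 70 — arithmetic with common difference +18.
Subsequence B: 58, 58, 58 — always 58.
Term 7 comes from subsequence A (its 4th entry): 88.
Position 8 falls in subsequence B as its term 4, giving 58.

88, 58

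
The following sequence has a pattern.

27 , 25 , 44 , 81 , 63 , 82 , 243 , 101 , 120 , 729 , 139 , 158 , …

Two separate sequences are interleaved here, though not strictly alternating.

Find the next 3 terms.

2187, 177, 196

The slot pattern repeats as ABB (period 3), so there are 2 interleaved tracks.
Stream A: 27, 81, 243, 729 (powers 3^3, 3^4, 3^5, …).
Stream B: 25, 44, 63, 82, 101, 120, 139, 158 (arithmetic, step +19).
Position 13 → stream A, term 5 = 2187.
Term 14 comes from stream B (its 9th entry): 177.
The 15th slot belongs to stream B; its 10th term is 196.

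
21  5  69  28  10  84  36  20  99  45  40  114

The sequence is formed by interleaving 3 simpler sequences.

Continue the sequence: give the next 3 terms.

55, 80, 129

Split by position mod 3 into 3 tracks.
Track A is 21, 28, 36, 45, which is triangular numbers starting at T_6.
Track B is 5, 10, 20, 40, which is multiplying by 2 each time.
Track C is 69, 84, 99, 114, which is arithmetic with common difference +15.
Position 13 falls in track A as its term 5, giving 55.
The 14th slot belongs to track B; its 5th term is 80.
Position 15 falls in track C as its term 5, giving 129.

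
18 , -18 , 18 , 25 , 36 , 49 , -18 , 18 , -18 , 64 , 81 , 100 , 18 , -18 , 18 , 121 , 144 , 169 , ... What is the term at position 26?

The slot pattern repeats as AAABBB (period 6), so there are 2 interleaved tracks.
Track A is 18, -18, 18, -18, 18, -18, 18, -18, 18, which is oscillating between 18 and -18.
Track B is 25, 36, 49, 64, 81, 100, 121, 144, 169, which is the squares 5², 6², 7², ….
The 26th slot belongs to track A; its 14th term is -18.

-18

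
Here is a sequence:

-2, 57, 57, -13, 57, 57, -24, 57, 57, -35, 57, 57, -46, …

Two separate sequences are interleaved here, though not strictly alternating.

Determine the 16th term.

-57

Reading positions in blocks of 3 reveals the pattern ABB — 2 tracks woven together.
Track A: -2, -13, -24, -35, -46. Subtracting 11 each time.
Track B: 57, 57, 57, 57, 57, 57, 57, 57. The constant sequence 57.
Position 16 falls in track A as its term 6, giving -57.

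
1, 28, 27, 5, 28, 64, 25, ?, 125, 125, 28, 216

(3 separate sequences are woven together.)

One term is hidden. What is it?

28

Read the sequence 3 terms at a time; column i is its own pattern.
Track A = 1, 5, 25, 125: powers of 5.
Track B = 28, 28, ?, 28: the constant sequence 28.
Track C = 27, 64, 125, 216: the cubes 3³, 4³, 5³, ….
Track B's pattern makes the blank 28.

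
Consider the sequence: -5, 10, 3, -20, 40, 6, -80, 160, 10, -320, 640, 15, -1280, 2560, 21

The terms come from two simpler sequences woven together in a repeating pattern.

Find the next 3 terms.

-5120, 10240, 28

Positions follow the repeating pattern AAB; grouping by letter gives 2 tracks.
Stream A: -5, 10, -20, 40, -80, 160, -320, 640, -1280, 2560 (multiplying by -2 each time).
Stream B: 3, 6, 10, 15, 21 (triangular numbers n(n+1)/2 for n = 2, 3, …).
The 16th slot belongs to stream A; its 11th term is -5120.
Position 17 falls in stream A as its term 12, giving 10240.
The 18th slot belongs to stream B; its 6th term is 28.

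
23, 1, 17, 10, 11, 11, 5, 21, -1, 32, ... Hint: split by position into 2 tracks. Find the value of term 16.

138

Taking every 2nd term gives 2 separate tracks.
Subsequence A: 23, 17, 11, 5, -1. Arithmetic, step −6.
Subsequence B: 1, 10, 11, 21, 32. A Fibonacci-like recurrence a_n = a_{n-1} + a_{n-2}.
The 16th slot belongs to subsequence B; its 8th term is 138.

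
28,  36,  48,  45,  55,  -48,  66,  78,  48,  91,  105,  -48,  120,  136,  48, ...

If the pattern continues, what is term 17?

Reading positions in blocks of 3 reveals the pattern AAB — 2 tracks woven together.
Track A: 28, 36, 45, 55, 66, 78, 91, 105, 120, 136 (the triangular numbers T_7, T_8, …).
Track B: 48, -48, 48, -48, 48 (alternating ±48).
Position 17 → track A, term 12 = 171.

171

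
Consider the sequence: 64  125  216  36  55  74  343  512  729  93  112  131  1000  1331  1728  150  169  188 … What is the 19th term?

2197

Positions follow the repeating pattern AAABBB; grouping by letter gives 2 tracks.
Track A: 64, 125, 216, 343, 512, 729, 1000, 1331, 1728 — consecutive cubes n³ from n = 4.
Track B: 36, 55, 74, 93, 112, 131, 150, 169, 188 — arithmetic, step +19.
The 19th slot belongs to track A; its 10th term is 2197.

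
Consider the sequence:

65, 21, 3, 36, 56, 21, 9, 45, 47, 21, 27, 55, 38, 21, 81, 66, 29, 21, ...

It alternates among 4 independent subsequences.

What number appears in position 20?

Read the sequence 4 terms at a time; column i is its own pattern.
Subsequence A: 65, 56, 47, 38, 29 — linear: a_n = 74 − 9·n.
Subsequence B: 21, 21, 21, 21, 21 — constant 21.
Subsequence C: 3, 9, 27, 81 — successive powers of 3.
Subsequence D: 36, 45, 55, 66 — triangular numbers n(n+1)/2 for n = 8, 9, ….
The 20th slot belongs to subsequence D; its 5th term is 78.

78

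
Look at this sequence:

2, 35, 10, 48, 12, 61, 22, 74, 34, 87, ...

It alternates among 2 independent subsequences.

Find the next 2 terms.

Positions 1, 3, 5, … form one subsequence and positions 2, 4, 6, … form another.
Track A is 2, 10, 12, 22, 34, which is each term equals the sum of the previous two.
Track B is 35, 48, 61, 74, 87, which is linear: a_n = 22 + 13·n.
Position 11 → track A, term 6 = 56.
Position 12 → track B, term 6 = 100.

56, 100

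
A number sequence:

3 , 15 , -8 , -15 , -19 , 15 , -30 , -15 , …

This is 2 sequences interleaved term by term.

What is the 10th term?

15

The terms cycle through 2 interleaved subsequences.
Track A is 3, -8, -19, -30, which is linear: a_n = 14 − 11·n.
Track B is 15, -15, 15, -15, which is alternating ±15.
Position 10 falls in track B as its term 5, giving 15.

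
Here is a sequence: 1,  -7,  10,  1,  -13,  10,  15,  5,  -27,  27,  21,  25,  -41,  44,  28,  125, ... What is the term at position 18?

61

Split by position mod 4 into 4 tracks.
Stream A: 1, -13, -27, -41 (arithmetic, step −14).
Stream B: -7, 10, 27, 44 (adding 17 each time).
Stream C: 10, 15, 21, 28 (triangular numbers n(n+1)/2 for n = 4, 5, …).
Stream D: 1, 5, 25, 125 (powers 5^0, 5^1, 5^2, …).
Position 18 → stream B, term 5 = 61.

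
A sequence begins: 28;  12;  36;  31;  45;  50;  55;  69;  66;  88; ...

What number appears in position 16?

Odd-indexed and even-indexed terms follow separate rules.
Stream A: 28, 36, 45, 55, 66 (triangular numbers n(n+1)/2 for n = 7, 8, …).
Stream B: 12, 31, 50, 69, 88 (arithmetic, step +19).
Position 16 → stream B, term 8 = 145.

145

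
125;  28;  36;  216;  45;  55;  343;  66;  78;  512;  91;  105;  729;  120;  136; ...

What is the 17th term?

153

Reading positions in blocks of 3 reveals the pattern ABB — 2 tracks woven together.
Track A: 125, 216, 343, 512, 729. Perfect cubes starting at 5³.
Track B: 28, 36, 45, 55, 66, 78, 91, 105, 120, 136. Triangular numbers n(n+1)/2 for n = 7, 8, ….
Position 17 falls in track B as its term 11, giving 153.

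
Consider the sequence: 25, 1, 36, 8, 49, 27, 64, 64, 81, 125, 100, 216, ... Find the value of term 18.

Odd-indexed and even-indexed terms follow separate rules.
Stream A: 25, 36, 49, 64, 81, 100 — perfect squares starting at 5².
Stream B: 1, 8, 27, 64, 125, 216 — the cubes 1³, 2³, 3³, ….
Term 18 comes from stream B (its 9th entry): 729.

729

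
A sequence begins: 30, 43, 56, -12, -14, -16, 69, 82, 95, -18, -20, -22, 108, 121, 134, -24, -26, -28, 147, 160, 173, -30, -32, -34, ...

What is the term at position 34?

-42

Reading positions in blocks of 6 reveals the pattern AAABBB — 2 tracks woven together.
Track A: 30, 43, 56, 69, 82, 95, 108, 121, 134, 147, 160, 173. Arithmetic, step +13.
Track B: -12, -14, -16, -18, -20, -22, -24, -26, -28, -30, -32, -34. Subtracting 2 each time.
Position 34 falls in track B as its term 16, giving -42.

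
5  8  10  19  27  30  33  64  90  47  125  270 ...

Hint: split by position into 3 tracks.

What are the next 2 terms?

Taking every 3rd term gives 3 separate tracks.
Stream A: 5, 19, 33, 47 (linear: a_n = -9 + 14·n).
Stream B: 8, 27, 64, 125 (consecutive cubes n³ from n = 2).
Stream C: 10, 30, 90, 270 (a geometric progression (common ratio 3)).
Position 13 → stream A, term 5 = 61.
The 14th slot belongs to stream B; its 5th term is 216.

61, 216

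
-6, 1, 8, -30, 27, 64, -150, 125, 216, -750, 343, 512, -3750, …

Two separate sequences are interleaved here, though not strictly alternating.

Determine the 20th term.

2197

Reading positions in blocks of 3 reveals the pattern ABB — 2 tracks woven together.
Subsequence A = -6, -30, -150, -750, -3750: geometric, ×5 each step.
Subsequence B = 1, 8, 27, 64, 125, 216, 343, 512: perfect cubes starting at 1³.
Position 20 → subsequence B, term 13 = 2197.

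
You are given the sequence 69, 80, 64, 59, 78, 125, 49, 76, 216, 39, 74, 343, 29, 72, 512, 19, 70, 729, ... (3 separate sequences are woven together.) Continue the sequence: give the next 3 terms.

9, 68, 1000

Split by position mod 3: positions 1, 4, 7, … form one track, and each other residue class forms its own.
Track A: 69, 59, 49, 39, 29, 19 — arithmetic, step −10.
Track B: 80, 78, 76, 74, 72, 70 — linear: a_n = 82 − 2·n.
Track C: 64, 125, 216, 343, 512, 729 — perfect cubes starting at 4³.
Term 19 comes from track A (its 7th entry): 9.
Position 20 falls in track B as its term 7, giving 68.
The 21st slot belongs to track C; its 7th term is 1000.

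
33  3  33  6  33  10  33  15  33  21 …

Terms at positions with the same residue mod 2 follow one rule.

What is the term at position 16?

The terms cycle through 2 interleaved subsequences.
Track A is 33, 33, 33, 33, 33, which is the constant sequence 33.
Track B is 3, 6, 10, 15, 21, which is triangular numbers starting at T_2.
The 16th slot belongs to track B; its 8th term is 45.

45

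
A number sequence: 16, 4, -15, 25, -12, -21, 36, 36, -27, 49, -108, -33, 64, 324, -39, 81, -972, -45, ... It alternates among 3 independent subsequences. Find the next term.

100

Read the sequence 3 terms at a time; column i is its own pattern.
Track A: 16, 25, 36, 49, 64, 81 (perfect squares starting at 4²).
Track B: 4, -12, 36, -108, 324, -972 (a geometric progression (common ratio -3)).
Track C: -15, -21, -27, -33, -39, -45 (linear: a_n = -9 − 6·n).
Term 19 comes from track A (its 7th entry): 100.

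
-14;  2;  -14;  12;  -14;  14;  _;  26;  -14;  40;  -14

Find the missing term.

-14

Split by position mod 2 into 2 tracks.
Track A is -14, -14, -14, ?, -14, -14, which is always -14.
Track B is 2, 12, 14, 26, 40, which is Fibonacci-style (each term is the sum of the two before it).
Filling track A at index 4 by its rule yields -14.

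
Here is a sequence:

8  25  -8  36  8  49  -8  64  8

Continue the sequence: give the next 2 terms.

Positions 1, 3, 5, … form one subsequence and positions 2, 4, 6, … form another.
Track A is 8, -8, 8, -8, 8, which is alternating ±8.
Track B is 25, 36, 49, 64, which is perfect squares starting at 5².
Position 10 falls in track B as its term 5, giving 81.
The 11th slot belongs to track A; its 6th term is -8.

81, -8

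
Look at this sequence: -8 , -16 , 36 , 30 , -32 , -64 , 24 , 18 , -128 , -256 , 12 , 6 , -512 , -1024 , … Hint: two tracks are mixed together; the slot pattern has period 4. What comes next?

0

Positions follow the repeating pattern AABB; grouping by letter gives 2 tracks.
Track A = -8, -16, -32, -64, -128, -256, -512, -1024: a geometric progression (common ratio 2).
Track B = 36, 30, 24, 18, 12, 6: arithmetic, step −6.
Position 15 → track B, term 7 = 0.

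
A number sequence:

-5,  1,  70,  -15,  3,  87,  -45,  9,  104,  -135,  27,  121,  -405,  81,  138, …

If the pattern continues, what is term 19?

Read the sequence 3 terms at a time; column i is its own pattern.
Stream A: -5, -15, -45, -135, -405. Geometric, ×3 each step.
Stream B: 1, 3, 9, 27, 81. Successive powers of 3.
Stream C: 70, 87, 104, 121, 138. Arithmetic, step +17.
Position 19 → stream A, term 7 = -3645.

-3645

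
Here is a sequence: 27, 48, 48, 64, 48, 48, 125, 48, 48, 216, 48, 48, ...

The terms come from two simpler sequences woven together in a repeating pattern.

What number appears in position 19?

729

Positions follow the repeating pattern ABB; grouping by letter gives 2 tracks.
Subsequence A is 27, 64, 125, 216, which is the cubes 3³, 4³, 5³, ….
Subsequence B is 48, 48, 48, 48, 48, 48, 48, 48, which is the constant sequence 48.
Term 19 comes from subsequence A (its 7th entry): 729.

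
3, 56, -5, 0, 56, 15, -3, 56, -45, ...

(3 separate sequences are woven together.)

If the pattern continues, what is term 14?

Split by position mod 3 into 3 tracks.
Stream A: 3, 0, -3. Arithmetic, step −3.
Stream B: 56, 56, 56. The constant sequence 56.
Stream C: -5, 15, -45. Geometric with ratio -3.
Position 14 falls in stream B as its term 5, giving 56.

56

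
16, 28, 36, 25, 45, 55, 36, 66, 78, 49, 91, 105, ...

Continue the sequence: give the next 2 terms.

The slot pattern repeats as ABB (period 3), so there are 2 interleaved tracks.
Subsequence A: 16, 25, 36, 49 (perfect squares starting at 4²).
Subsequence B: 28, 36, 45, 55, 66, 78, 91, 105 (triangular numbers n(n+1)/2 for n = 7, 8, …).
Position 13 → subsequence A, term 5 = 64.
Position 14 → subsequence B, term 9 = 120.

64, 120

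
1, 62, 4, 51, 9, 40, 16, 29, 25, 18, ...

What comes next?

36

Odd-indexed and even-indexed terms follow separate rules.
Stream A: 1, 4, 9, 16, 25 (consecutive squares n² from n = 1).
Stream B: 62, 51, 40, 29, 18 (subtracting 11 each time).
Position 11 falls in stream A as its term 6, giving 36.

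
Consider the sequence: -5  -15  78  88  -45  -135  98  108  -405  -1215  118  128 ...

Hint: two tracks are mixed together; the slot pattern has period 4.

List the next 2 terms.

-3645, -10935

The slot pattern repeats as AABB (period 4), so there are 2 interleaved tracks.
Track A = -5, -15, -45, -135, -405, -1215: geometric with ratio 3.
Track B = 78, 88, 98, 108, 118, 128: arithmetic, step +10.
Position 13 → track A, term 7 = -3645.
Position 14 → track A, term 8 = -10935.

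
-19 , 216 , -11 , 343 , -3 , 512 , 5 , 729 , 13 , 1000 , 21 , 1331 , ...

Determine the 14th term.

Positions 1, 3, 5, … form one subsequence and positions 2, 4, 6, … form another.
Subsequence A is -19, -11, -3, 5, 13, 21, which is adding 8 each time.
Subsequence B is 216, 343, 512, 729, 1000, 1331, which is the cubes 6³, 7³, 8³, ….
Position 14 falls in subsequence B as its term 7, giving 1728.

1728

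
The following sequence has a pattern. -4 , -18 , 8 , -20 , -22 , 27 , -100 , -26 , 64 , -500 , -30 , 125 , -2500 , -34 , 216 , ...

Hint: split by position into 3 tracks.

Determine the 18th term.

Split by position mod 3 into 3 tracks.
Subsequence A: -4, -20, -100, -500, -2500 — geometric, ×5 each step.
Subsequence B: -18, -22, -26, -30, -34 — arithmetic, step −4.
Subsequence C: 8, 27, 64, 125, 216 — consecutive cubes n³ from n = 2.
The 18th slot belongs to subsequence C; its 6th term is 343.

343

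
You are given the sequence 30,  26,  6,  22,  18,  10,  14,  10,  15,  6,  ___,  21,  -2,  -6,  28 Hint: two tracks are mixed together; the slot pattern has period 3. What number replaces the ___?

2

Reading positions in blocks of 3 reveals the pattern AAB — 2 tracks woven together.
Track A: 30, 26, 22, 18, 14, 10, 6, ?, -2, -6. Linear: a_n = 34 − 4·n.
Track B: 6, 10, 15, 21, 28. Triangular numbers starting at T_3.
The gap is track A's term 8; the rule gives 2.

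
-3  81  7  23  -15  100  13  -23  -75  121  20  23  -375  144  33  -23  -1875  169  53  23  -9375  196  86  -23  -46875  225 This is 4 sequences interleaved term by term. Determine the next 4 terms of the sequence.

Taking every 4th term gives 4 separate tracks.
Stream A: -3, -15, -75, -375, -1875, -9375, -46875 — a geometric progression (common ratio 5).
Stream B: 81, 100, 121, 144, 169, 196, 225 — consecutive squares n² from n = 9.
Stream C: 7, 13, 20, 33, 53, 86 — each term equals the sum of the previous two.
Stream D: 23, -23, 23, -23, 23, -23 — alternating ±23.
Term 27 comes from stream C (its 7th entry): 139.
Position 28 → stream D, term 7 = 23.
Position 29 falls in stream A as its term 8, giving -234375.
Position 30 → stream B, term 8 = 256.

139, 23, -234375, 256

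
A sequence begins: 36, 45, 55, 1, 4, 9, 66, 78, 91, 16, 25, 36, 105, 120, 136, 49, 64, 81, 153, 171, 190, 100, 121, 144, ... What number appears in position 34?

Reading positions in blocks of 6 reveals the pattern AAABBB — 2 tracks woven together.
Stream A: 36, 45, 55, 66, 78, 91, 105, 120, 136, 153, 171, 190 (triangular numbers n(n+1)/2 for n = 8, 9, …).
Stream B: 1, 4, 9, 16, 25, 36, 49, 64, 81, 100, 121, 144 (consecutive squares n² from n = 1).
The 34th slot belongs to stream B; its 16th term is 256.

256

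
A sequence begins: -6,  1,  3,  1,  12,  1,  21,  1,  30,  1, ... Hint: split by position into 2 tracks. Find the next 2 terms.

39, 1

Positions 1, 3, 5, … form one subsequence and positions 2, 4, 6, … form another.
Subsequence A = -6, 3, 12, 21, 30: arithmetic, step +9.
Subsequence B = 1, 1, 1, 1, 1: the constant sequence 1.
Position 11 falls in subsequence A as its term 6, giving 39.
Term 12 comes from subsequence B (its 6th entry): 1.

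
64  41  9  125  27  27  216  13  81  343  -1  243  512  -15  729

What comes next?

729

Split by position mod 3: positions 1, 4, 7, … form one track, and each other residue class forms its own.
Stream A is 64, 125, 216, 343, 512, which is consecutive cubes n³ from n = 4.
Stream B is 41, 27, 13, -1, -15, which is arithmetic with common difference −14.
Stream C is 9, 27, 81, 243, 729, which is powers of 3.
Term 16 comes from stream A (its 6th entry): 729.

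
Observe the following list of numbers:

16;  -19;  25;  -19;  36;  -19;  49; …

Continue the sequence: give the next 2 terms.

-19, 64

The terms cycle through 2 interleaved subsequences.
Stream A: 16, 25, 36, 49 (perfect squares starting at 4²).
Stream B: -19, -19, -19 (the constant sequence -19).
Term 8 comes from stream B (its 4th entry): -19.
Term 9 comes from stream A (its 5th entry): 64.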